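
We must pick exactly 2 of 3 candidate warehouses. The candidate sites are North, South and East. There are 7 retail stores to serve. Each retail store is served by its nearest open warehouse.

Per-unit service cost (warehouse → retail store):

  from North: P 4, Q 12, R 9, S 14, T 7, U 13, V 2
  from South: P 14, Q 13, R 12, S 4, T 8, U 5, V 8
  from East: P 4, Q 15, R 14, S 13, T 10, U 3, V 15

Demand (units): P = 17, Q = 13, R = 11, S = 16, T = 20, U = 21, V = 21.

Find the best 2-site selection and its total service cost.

With exactly 2 open, each retail store uses its cheapest among the chosen.
{North, South}: P→North 4·17=68, Q→North 12·13=156, R→North 9·11=99, S→South 4·16=64, T→North 7·20=140, U→South 5·21=105, V→North 2·21=42. Service cost 674.
{North, East}: service cost 776
{South, East}: service cost 824
Among all 3 size-2 choices, {North, South} is lowest.

Choose North and South; total service cost 674.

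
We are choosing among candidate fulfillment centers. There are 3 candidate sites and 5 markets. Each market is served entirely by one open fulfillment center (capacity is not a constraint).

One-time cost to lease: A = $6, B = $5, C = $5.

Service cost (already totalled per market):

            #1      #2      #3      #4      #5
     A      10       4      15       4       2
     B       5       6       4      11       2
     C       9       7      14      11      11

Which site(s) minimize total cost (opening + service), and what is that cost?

Open A and B; minimum total cost 30.

For any fixed open set, each market goes to its cheapest open site; total = fixed + service.
{A, B}: #1→B 5, #2→A 4, #3→B 4, #4→A 4, #5→A 2. Service 19; fixed 11; total 30.
{B}: service 28 + fixed 5 = 33
{A, B, C}: #1→B 5, #2→A 4, #3→B 4, #4→A 4, #5→A 2. Service 19; fixed 16; total 35.
(All 7 nonempty subsets were checked; A and B is lowest.)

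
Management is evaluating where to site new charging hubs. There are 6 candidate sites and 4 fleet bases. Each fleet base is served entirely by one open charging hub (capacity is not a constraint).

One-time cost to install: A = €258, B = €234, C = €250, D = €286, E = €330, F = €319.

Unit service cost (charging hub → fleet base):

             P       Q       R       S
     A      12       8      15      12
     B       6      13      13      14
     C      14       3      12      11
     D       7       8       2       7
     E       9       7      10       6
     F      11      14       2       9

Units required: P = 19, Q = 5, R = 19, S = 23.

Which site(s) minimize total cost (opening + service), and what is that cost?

Open D only; minimum total cost 658.

For any fixed open set, each fleet base goes to its cheapest open site; total = fixed + service.
{D}: P→D 7·19=133, Q→D 8·5=40, R→D 2·19=38, S→D 7·23=161. Service 372; fixed 286; total 658.
{F}: P→F 11·19=209, Q→F 14·5=70, R→F 2·19=38, S→F 9·23=207. Service 524; fixed 319; total 843.
{E}: service 534 + fixed 330 = 864
{A, B, C, D, E, F}: service 305 + fixed 1677 = 1982
No other subset beats 658.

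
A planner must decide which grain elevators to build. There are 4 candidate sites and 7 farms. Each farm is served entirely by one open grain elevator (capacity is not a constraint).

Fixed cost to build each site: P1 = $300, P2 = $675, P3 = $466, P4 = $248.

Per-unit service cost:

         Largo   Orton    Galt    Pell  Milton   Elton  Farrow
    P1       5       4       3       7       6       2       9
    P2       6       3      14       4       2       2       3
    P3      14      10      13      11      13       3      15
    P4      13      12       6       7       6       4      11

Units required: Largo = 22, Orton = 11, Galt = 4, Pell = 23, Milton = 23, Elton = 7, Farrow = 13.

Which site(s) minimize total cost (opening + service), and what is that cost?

For any fixed open set, each farm goes to its cheapest open site; total = fixed + service.
{P1}: Largo→P1 5·22=110, Orton→P1 4·11=44, Galt→P1 3·4=12, Pell→P1 7·23=161, Milton→P1 6·23=138, Elton→P1 2·7=14, Farrow→P1 9·13=117. Service 596; fixed 300; total 896.
{P2}: service 412 + fixed 675 = 1087
{P1, P4}: Largo→P1 5·22=110, Orton→P1 4·11=44, Galt→P1 3·4=12, Pell→P1 7·23=161, Milton→P1 6·23=138, Elton→P1 2·7=14, Farrow→P1 9·13=117. Service 596; fixed 548; total 1144.
{P1, P2, P3, P4}: service 346 + fixed 1689 = 2035
No other subset beats 896.

Open P1 only; minimum total cost 896.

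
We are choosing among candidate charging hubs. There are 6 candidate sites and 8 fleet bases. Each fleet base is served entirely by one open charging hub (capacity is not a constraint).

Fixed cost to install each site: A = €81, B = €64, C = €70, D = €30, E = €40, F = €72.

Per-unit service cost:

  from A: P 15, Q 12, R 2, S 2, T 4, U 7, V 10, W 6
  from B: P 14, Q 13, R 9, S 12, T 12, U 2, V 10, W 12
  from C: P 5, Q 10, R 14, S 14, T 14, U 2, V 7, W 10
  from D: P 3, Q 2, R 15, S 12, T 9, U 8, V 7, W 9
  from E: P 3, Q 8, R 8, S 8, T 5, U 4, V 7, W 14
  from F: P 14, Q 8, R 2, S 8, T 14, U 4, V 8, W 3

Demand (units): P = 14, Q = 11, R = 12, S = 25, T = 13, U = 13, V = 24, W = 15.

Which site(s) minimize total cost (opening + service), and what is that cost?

Open A, D and F; minimum total cost 638.

For any fixed open set, each fleet base goes to its cheapest open site; total = fixed + service.
{A, D, F}: P→D 3·14=42, Q→D 2·11=22, R→A 2·12=24, S→A 2·25=50, T→A 4·13=52, U→F 4·13=52, V→D 7·24=168, W→F 3·15=45. Service 455; fixed 183; total 638.
{A, B, D}: P→D 3·14=42, Q→D 2·11=22, R→A 2·12=24, S→A 2·25=50, T→A 4·13=52, U→B 2·13=26, V→D 7·24=168, W→A 6·15=90. Service 474; fixed 175; total 649.
{A, D}: service 539 + fixed 111 = 650
{A, B, C, D, E, F}: P→D 3·14=42, Q→D 2·11=22, R→A 2·12=24, S→A 2·25=50, T→A 4·13=52, U→B 2·13=26, V→C 7·24=168, W→F 3·15=45. Service 429; fixed 357; total 786.
No other subset beats 638.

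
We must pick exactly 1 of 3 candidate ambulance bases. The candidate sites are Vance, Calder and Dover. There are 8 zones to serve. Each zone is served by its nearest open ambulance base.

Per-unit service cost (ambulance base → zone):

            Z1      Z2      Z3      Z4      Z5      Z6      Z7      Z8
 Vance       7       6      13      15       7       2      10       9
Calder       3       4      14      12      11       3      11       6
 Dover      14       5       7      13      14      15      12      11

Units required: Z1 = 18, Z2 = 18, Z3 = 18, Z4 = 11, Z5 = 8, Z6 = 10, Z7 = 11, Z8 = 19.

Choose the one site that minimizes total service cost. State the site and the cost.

Choose Calder only; total service cost 863.

With exactly 1 open, each zone uses its cheapest among the chosen.
{Calder}: Z1→Calder 3·18=54, Z2→Calder 4·18=72, Z3→Calder 14·18=252, Z4→Calder 12·11=132, Z5→Calder 11·8=88, Z6→Calder 3·10=30, Z7→Calder 11·11=121, Z8→Calder 6·19=114. Service cost 863.
{Vance}: service cost 990
{Dover}: service cost 1214
Among all 3 size-1 choices, {Calder} is lowest.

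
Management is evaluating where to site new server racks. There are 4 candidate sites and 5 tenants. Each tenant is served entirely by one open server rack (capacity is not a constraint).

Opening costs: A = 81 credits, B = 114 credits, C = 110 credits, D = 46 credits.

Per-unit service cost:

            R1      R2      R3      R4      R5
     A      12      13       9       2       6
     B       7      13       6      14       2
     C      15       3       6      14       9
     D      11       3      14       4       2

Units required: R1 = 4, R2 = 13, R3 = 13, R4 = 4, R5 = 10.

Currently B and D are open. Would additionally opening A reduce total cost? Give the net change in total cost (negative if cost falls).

No — net change +73 (cost rises by 73).

Current service cost with {B, D}: 181.
Adding A: each tenant re-picks its cheapest; new service cost 173, saving 8.
Extra fixed cost: 81. Net change = 81 − 8 = 73.
(Totals: 341 → 414.)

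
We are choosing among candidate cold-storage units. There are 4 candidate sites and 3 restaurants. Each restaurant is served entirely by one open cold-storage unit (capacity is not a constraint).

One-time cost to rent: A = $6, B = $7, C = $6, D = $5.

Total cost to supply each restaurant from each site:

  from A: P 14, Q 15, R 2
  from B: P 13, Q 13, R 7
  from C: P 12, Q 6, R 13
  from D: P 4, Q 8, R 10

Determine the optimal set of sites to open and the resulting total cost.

Open A and D; minimum total cost 25.

For any fixed open set, each restaurant goes to its cheapest open site; total = fixed + service.
{A, D}: P→D 4, Q→D 8, R→A 2. Service 14; fixed 11; total 25.
{D}: service 22 + fixed 5 = 27
{A, C, D}: P→D 4, Q→C 6, R→A 2. Service 12; fixed 17; total 29.
{A, B, C, D}: service 12 + fixed 24 = 36
No other subset beats 25.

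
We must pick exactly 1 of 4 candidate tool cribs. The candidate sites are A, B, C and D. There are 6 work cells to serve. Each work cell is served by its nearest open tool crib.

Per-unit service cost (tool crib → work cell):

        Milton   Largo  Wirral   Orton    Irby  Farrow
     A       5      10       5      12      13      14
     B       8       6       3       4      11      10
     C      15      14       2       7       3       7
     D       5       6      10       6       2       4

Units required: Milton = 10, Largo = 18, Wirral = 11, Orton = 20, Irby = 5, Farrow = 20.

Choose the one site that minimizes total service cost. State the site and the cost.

With exactly 1 open, each work cell uses its cheapest among the chosen.
{D}: Milton→D 5·10=50, Largo→D 6·18=108, Wirral→D 10·11=110, Orton→D 6·20=120, Irby→D 2·5=10, Farrow→D 4·20=80. Service cost 478.
{B}: service cost 556
{C}: service cost 719
Among all 4 size-1 choices, {D} is lowest.

Choose D only; total service cost 478.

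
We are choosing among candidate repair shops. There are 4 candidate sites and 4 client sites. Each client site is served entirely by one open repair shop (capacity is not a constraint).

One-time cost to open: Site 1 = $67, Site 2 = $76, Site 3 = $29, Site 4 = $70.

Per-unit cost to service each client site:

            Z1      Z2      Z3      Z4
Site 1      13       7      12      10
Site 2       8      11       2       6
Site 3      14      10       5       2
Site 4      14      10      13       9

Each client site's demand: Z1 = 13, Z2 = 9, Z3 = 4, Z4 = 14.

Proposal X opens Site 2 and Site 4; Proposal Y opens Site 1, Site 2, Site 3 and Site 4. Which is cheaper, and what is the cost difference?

Proposal X: {Site 2, Site 4}: Z1→Site 2 8·13=104, Z2→Site 4 10·9=90, Z3→Site 2 2·4=8, Z4→Site 2 6·14=84. Service 286; fixed 146; total 432.
Proposal Y: {Site 1, Site 2, Site 3, Site 4}: Z1→Site 2 8·13=104, Z2→Site 1 7·9=63, Z3→Site 2 2·4=8, Z4→Site 3 2·14=28. Service 203; fixed 242; total 445.
Difference: |432 − 445| = 13.

Proposal X is cheaper by 13.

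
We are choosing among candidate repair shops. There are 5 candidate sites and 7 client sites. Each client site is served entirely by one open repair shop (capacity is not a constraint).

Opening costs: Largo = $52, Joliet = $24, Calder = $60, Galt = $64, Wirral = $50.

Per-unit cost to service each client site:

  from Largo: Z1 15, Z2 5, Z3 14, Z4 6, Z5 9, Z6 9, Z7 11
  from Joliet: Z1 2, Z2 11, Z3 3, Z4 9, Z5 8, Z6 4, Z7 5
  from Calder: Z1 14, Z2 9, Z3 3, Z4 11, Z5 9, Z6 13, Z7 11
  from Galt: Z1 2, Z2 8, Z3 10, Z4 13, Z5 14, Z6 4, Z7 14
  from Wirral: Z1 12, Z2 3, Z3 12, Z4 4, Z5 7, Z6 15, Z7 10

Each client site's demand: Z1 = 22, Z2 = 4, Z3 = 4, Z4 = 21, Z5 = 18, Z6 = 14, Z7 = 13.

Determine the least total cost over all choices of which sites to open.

For any fixed open set, each client site goes to its cheapest open site; total = fixed + service.
{Joliet, Wirral}: Z1→Joliet 2·22=44, Z2→Wirral 3·4=12, Z3→Joliet 3·4=12, Z4→Wirral 4·21=84, Z5→Wirral 7·18=126, Z6→Joliet 4·14=56, Z7→Joliet 5·13=65. Service 399; fixed 74; total 473.
{Largo, Joliet, Wirral}: service 399 + fixed 126 = 525
{Joliet, Calder, Wirral}: Z1→Joliet 2·22=44, Z2→Wirral 3·4=12, Z3→Joliet 3·4=12, Z4→Wirral 4·21=84, Z5→Wirral 7·18=126, Z6→Joliet 4·14=56, Z7→Joliet 5·13=65. Service 399; fixed 134; total 533.
{Largo, Joliet, Calder, Galt, Wirral}: service 399 + fixed 250 = 649
No other subset beats 473.

Minimum total cost: 473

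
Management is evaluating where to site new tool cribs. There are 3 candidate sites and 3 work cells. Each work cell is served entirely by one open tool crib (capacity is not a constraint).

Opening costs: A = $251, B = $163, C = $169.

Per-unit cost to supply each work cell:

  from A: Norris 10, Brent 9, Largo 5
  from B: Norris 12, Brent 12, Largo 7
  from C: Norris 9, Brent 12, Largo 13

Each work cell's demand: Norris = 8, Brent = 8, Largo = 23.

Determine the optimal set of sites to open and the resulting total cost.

Open B only; minimum total cost 516.

For any fixed open set, each work cell goes to its cheapest open site; total = fixed + service.
{B}: Norris→B 12·8=96, Brent→B 12·8=96, Largo→B 7·23=161. Service 353; fixed 163; total 516.
{A}: service 267 + fixed 251 = 518
{C}: service 467 + fixed 169 = 636
{A, B, C}: Norris→C 9·8=72, Brent→A 9·8=72, Largo→A 5·23=115. Service 259; fixed 583; total 842.
(All 7 nonempty subsets were checked; B only is lowest.)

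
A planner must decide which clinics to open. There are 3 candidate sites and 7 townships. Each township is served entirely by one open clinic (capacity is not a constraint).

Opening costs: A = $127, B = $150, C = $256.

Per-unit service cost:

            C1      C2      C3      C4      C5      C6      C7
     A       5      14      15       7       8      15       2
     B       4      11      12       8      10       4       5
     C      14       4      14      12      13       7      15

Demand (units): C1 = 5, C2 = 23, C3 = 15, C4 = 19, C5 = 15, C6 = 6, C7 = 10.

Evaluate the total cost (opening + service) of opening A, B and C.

Total cost: 1122

Each township is assigned to its cheapest site among the open ones.
{A, B, C}: C1→B 4·5=20, C2→C 4·23=92, C3→B 12·15=180, C4→A 7·19=133, C5→A 8·15=120, C6→B 4·6=24, C7→A 2·10=20. Service 589; fixed 533; total 1122.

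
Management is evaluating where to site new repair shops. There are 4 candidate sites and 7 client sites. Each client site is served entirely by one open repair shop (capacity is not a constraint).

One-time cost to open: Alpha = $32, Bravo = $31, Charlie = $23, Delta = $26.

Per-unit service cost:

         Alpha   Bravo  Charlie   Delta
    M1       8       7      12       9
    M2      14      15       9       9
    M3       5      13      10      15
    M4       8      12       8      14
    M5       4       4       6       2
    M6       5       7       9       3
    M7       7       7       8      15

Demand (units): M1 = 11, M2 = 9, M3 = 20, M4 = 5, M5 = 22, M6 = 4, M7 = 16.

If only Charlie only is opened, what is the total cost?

Total cost: 772

Each client site is assigned to its cheapest site among the open ones.
{Charlie}: M1→Charlie 12·11=132, M2→Charlie 9·9=81, M3→Charlie 10·20=200, M4→Charlie 8·5=40, M5→Charlie 6·22=132, M6→Charlie 9·4=36, M7→Charlie 8·16=128. Service 749; fixed 23; total 772.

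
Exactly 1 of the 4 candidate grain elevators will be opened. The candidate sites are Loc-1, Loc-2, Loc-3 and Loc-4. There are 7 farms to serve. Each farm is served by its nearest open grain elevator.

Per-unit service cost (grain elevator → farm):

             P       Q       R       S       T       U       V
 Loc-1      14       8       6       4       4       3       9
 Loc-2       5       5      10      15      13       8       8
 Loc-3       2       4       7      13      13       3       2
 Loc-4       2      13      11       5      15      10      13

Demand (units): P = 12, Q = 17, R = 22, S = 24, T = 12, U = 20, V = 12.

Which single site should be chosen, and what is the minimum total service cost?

With exactly 1 open, each farm uses its cheapest among the chosen.
{Loc-1}: P→Loc-1 14·12=168, Q→Loc-1 8·17=136, R→Loc-1 6·22=132, S→Loc-1 4·24=96, T→Loc-1 4·12=48, U→Loc-1 3·20=60, V→Loc-1 9·12=108. Service cost 748.
{Loc-3}: service cost 798
{Loc-2}: service cost 1137
Among all 4 size-1 choices, {Loc-1} is lowest.

Choose Loc-1 only; total service cost 748.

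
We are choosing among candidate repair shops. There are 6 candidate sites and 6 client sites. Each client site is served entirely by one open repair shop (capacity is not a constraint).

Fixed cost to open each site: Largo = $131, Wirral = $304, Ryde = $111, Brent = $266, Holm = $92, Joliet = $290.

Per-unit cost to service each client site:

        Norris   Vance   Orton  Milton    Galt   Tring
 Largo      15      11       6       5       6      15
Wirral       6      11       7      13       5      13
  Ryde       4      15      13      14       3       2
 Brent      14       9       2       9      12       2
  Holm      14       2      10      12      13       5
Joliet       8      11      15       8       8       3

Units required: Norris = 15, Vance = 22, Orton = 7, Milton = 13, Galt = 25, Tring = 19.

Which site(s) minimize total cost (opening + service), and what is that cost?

Open Ryde and Holm; minimum total cost 646.

For any fixed open set, each client site goes to its cheapest open site; total = fixed + service.
{Ryde, Holm}: Norris→Ryde 4·15=60, Vance→Holm 2·22=44, Orton→Holm 10·7=70, Milton→Holm 12·13=156, Galt→Ryde 3·25=75, Tring→Ryde 2·19=38. Service 443; fixed 203; total 646.
{Largo, Ryde, Holm}: service 324 + fixed 334 = 658
{Largo, Ryde}: service 522 + fixed 242 = 764
{Largo, Wirral, Ryde, Brent, Holm, Joliet}: service 296 + fixed 1194 = 1490
No other subset beats 646.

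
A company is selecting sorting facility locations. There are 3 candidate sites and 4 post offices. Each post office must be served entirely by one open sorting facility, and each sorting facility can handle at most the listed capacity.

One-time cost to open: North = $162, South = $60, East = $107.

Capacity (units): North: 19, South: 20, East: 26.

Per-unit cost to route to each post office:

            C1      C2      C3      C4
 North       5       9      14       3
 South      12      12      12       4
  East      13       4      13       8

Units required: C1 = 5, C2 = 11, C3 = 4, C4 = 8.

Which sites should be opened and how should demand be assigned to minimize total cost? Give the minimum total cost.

Minimum total cost: 351

Open {South, East}: C1→South 12·5=60, C2→East 4·11=44, C3→South 12·4=48, C4→South 4·8=32.
Loads: South carries 17/20, East carries 11/26. Service 184; fixed 167; total 351.
Next best feasible plan costs 355.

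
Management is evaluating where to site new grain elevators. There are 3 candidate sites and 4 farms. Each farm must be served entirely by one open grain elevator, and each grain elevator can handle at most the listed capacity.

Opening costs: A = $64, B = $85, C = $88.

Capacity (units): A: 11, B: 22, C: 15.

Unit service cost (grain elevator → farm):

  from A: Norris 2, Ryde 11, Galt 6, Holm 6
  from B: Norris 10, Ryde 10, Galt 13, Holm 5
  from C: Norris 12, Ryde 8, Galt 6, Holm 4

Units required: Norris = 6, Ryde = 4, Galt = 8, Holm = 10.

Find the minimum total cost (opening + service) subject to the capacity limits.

Open {A, B}: Norris→B 10·6=60, Ryde→B 10·4=40, Galt→A 6·8=48, Holm→B 5·10=50.
Loads: A carries 8/11, B carries 20/22. Service 198; fixed 149; total 347.
Next best feasible plan costs 355.

Minimum total cost: 347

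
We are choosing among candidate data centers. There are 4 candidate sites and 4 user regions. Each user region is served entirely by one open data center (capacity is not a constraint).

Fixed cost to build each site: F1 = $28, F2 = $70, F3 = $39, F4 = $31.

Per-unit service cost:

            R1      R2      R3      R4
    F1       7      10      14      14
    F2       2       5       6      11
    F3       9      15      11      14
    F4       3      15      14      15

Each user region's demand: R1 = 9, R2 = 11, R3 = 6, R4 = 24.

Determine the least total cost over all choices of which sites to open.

Minimum total cost: 443

For any fixed open set, each user region goes to its cheapest open site; total = fixed + service.
{F2}: R1→F2 2·9=18, R2→F2 5·11=55, R3→F2 6·6=36, R4→F2 11·24=264. Service 373; fixed 70; total 443.
{F1, F2}: R1→F2 2·9=18, R2→F2 5·11=55, R3→F2 6·6=36, R4→F2 11·24=264. Service 373; fixed 98; total 471.
{F2, F4}: R1→F2 2·9=18, R2→F2 5·11=55, R3→F2 6·6=36, R4→F2 11·24=264. Service 373; fixed 101; total 474.
{F1, F2, F3, F4}: service 373 + fixed 168 = 541
No other subset beats 443.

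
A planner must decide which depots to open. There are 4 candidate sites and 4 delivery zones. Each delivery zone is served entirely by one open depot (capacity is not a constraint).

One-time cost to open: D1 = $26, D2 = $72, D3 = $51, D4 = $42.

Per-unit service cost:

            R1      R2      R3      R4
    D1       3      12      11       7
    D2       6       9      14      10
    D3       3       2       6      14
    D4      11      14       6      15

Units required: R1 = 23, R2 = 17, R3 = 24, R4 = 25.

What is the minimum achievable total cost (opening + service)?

Minimum total cost: 499

For any fixed open set, each delivery zone goes to its cheapest open site; total = fixed + service.
{D1, D3}: R1→D1 3·23=69, R2→D3 2·17=34, R3→D3 6·24=144, R4→D1 7·25=175. Service 422; fixed 77; total 499.
{D1, D3, D4}: service 422 + fixed 119 = 541
{D1, D2, D3}: service 422 + fixed 149 = 571
{D1, D2, D3, D4}: service 422 + fixed 191 = 613
No other subset beats 499.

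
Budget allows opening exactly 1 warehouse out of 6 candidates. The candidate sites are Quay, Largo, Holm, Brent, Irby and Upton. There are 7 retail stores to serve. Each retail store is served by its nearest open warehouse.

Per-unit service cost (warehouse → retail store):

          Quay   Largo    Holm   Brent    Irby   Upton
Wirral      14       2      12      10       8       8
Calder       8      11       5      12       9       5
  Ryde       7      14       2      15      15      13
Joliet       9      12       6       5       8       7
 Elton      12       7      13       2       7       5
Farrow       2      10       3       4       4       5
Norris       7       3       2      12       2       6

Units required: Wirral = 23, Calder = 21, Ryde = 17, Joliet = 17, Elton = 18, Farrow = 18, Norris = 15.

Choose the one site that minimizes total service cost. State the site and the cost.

With exactly 1 open, each retail store uses its cheapest among the chosen.
{Holm}: Wirral→Holm 12·23=276, Calder→Holm 5·21=105, Ryde→Holm 2·17=34, Joliet→Holm 6·17=102, Elton→Holm 13·18=234, Farrow→Holm 3·18=54, Norris→Holm 2·15=30. Service cost 835.
{Upton}: service cost 899
{Irby}: service cost 992
Among all 6 size-1 choices, {Holm} is lowest.

Choose Holm only; total service cost 835.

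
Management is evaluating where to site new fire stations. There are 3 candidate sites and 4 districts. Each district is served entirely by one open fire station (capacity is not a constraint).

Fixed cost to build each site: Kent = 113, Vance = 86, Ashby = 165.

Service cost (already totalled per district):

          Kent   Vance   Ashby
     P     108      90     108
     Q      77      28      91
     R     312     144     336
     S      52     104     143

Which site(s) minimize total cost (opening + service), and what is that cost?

For any fixed open set, each district goes to its cheapest open site; total = fixed + service.
{Vance}: P→Vance 90, Q→Vance 28, R→Vance 144, S→Vance 104. Service 366; fixed 86; total 452.
{Kent, Vance}: P→Vance 90, Q→Vance 28, R→Vance 144, S→Kent 52. Service 314; fixed 199; total 513.
{Vance, Ashby}: service 366 + fixed 251 = 617
{Kent, Vance, Ashby}: P→Vance 90, Q→Vance 28, R→Vance 144, S→Kent 52. Service 314; fixed 364; total 678.
No other subset beats 452.

Open Vance only; minimum total cost 452.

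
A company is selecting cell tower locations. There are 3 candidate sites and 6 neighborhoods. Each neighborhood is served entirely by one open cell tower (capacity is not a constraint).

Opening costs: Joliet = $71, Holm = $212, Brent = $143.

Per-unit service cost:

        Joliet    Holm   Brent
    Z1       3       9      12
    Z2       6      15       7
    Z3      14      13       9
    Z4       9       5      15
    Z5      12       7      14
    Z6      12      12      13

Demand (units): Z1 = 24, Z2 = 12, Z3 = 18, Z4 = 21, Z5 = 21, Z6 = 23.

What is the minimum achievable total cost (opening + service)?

Minimum total cost: 1184

For any fixed open set, each neighborhood goes to its cheapest open site; total = fixed + service.
{Joliet}: Z1→Joliet 3·24=72, Z2→Joliet 6·12=72, Z3→Joliet 14·18=252, Z4→Joliet 9·21=189, Z5→Joliet 12·21=252, Z6→Joliet 12·23=276. Service 1113; fixed 71; total 1184.
{Joliet, Holm}: Z1→Joliet 3·24=72, Z2→Joliet 6·12=72, Z3→Holm 13·18=234, Z4→Holm 5·21=105, Z5→Holm 7·21=147, Z6→Joliet 12·23=276. Service 906; fixed 283; total 1189.
{Joliet, Brent}: service 1023 + fixed 214 = 1237
{Joliet, Holm, Brent}: Z1→Joliet 3·24=72, Z2→Joliet 6·12=72, Z3→Brent 9·18=162, Z4→Holm 5·21=105, Z5→Holm 7·21=147, Z6→Joliet 12·23=276. Service 834; fixed 426; total 1260.
(All 7 nonempty subsets were checked; Joliet only is lowest.)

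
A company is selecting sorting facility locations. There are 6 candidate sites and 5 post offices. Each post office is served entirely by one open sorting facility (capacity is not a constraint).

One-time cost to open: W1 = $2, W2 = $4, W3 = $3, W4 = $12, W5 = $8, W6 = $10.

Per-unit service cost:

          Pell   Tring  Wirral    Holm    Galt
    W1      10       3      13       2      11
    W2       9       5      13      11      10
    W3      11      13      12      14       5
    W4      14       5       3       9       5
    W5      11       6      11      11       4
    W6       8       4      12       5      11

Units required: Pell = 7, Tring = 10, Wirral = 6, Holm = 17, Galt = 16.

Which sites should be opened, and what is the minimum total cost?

Open W1, W4, W5 and W6; minimum total cost 234.

For any fixed open set, each post office goes to its cheapest open site; total = fixed + service.
{W1, W4, W5, W6}: Pell→W6 8·7=56, Tring→W1 3·10=30, Wirral→W4 3·6=18, Holm→W1 2·17=34, Galt→W5 4·16=64. Service 202; fixed 32; total 234.
{W1, W2, W4, W5}: service 209 + fixed 26 = 235
{W1, W3, W4, W5, W6}: service 202 + fixed 35 = 237
{W1, W2, W3, W4, W5, W6}: Pell→W6 8·7=56, Tring→W1 3·10=30, Wirral→W4 3·6=18, Holm→W1 2·17=34, Galt→W5 4·16=64. Service 202; fixed 39; total 241.
No other subset beats 234.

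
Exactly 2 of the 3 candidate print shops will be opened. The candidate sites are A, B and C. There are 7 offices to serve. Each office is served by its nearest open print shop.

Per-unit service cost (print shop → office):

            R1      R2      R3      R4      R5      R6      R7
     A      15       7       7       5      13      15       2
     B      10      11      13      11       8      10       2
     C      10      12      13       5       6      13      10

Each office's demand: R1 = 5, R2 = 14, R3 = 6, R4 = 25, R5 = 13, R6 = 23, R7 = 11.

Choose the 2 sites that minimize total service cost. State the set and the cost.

Choose A and B; total service cost 671.

With exactly 2 open, each office uses its cheapest among the chosen.
{A, B}: R1→B 10·5=50, R2→A 7·14=98, R3→A 7·6=42, R4→A 5·25=125, R5→B 8·13=104, R6→B 10·23=230, R7→A 2·11=22. Service cost 671.
{A, C}: service cost 714
{B, C}: service cost 737
Among all 3 size-2 choices, {A, B} is lowest.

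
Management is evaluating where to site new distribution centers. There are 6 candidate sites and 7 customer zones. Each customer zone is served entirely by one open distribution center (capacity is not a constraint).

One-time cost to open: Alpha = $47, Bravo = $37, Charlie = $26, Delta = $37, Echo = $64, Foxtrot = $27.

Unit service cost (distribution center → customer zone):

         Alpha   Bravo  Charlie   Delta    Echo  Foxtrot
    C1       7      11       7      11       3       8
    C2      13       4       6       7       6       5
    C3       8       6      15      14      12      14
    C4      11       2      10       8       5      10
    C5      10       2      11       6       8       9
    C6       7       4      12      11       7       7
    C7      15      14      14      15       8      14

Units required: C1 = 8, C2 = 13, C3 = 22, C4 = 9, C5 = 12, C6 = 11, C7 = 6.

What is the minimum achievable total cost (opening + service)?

Minimum total cost: 443

For any fixed open set, each customer zone goes to its cheapest open site; total = fixed + service.
{Bravo, Echo}: C1→Echo 3·8=24, C2→Bravo 4·13=52, C3→Bravo 6·22=132, C4→Bravo 2·9=18, C5→Bravo 2·12=24, C6→Bravo 4·11=44, C7→Echo 8·6=48. Service 342; fixed 101; total 443.
{Bravo, Charlie, Echo}: C1→Echo 3·8=24, C2→Bravo 4·13=52, C3→Bravo 6·22=132, C4→Bravo 2·9=18, C5→Bravo 2·12=24, C6→Bravo 4·11=44, C7→Echo 8·6=48. Service 342; fixed 127; total 469.
{Bravo, Echo, Foxtrot}: service 342 + fixed 128 = 470
{Alpha, Bravo, Charlie, Delta, Echo, Foxtrot}: C1→Echo 3·8=24, C2→Bravo 4·13=52, C3→Bravo 6·22=132, C4→Bravo 2·9=18, C5→Bravo 2·12=24, C6→Bravo 4·11=44, C7→Echo 8·6=48. Service 342; fixed 238; total 580.
No other subset beats 443.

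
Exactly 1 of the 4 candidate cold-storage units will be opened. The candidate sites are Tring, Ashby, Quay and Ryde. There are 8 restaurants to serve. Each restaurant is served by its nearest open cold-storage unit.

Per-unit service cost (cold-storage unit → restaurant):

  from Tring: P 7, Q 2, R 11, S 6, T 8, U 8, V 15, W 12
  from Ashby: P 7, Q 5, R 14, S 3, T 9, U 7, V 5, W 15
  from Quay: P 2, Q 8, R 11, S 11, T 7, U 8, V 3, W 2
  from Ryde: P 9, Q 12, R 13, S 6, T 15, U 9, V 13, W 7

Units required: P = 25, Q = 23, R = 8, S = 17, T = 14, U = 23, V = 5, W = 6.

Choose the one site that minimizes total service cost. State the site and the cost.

Choose Quay only; total service cost 818.

With exactly 1 open, each restaurant uses its cheapest among the chosen.
{Quay}: P→Quay 2·25=50, Q→Quay 8·23=184, R→Quay 11·8=88, S→Quay 11·17=187, T→Quay 7·14=98, U→Quay 8·23=184, V→Quay 3·5=15, W→Quay 2·6=12. Service cost 818.
{Tring}: service cost 854
{Ashby}: service cost 855
Among all 4 size-1 choices, {Quay} is lowest.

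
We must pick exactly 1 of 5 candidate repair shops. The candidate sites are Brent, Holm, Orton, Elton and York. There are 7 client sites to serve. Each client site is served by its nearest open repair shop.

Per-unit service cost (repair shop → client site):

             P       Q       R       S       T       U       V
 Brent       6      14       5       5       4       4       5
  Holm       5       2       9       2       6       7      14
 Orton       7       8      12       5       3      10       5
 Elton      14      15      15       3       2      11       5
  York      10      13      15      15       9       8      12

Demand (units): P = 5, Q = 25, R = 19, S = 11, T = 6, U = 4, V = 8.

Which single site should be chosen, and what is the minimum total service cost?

With exactly 1 open, each client site uses its cheapest among the chosen.
{Holm}: P→Holm 5·5=25, Q→Holm 2·25=50, R→Holm 9·19=171, S→Holm 2·11=22, T→Holm 6·6=36, U→Holm 7·4=28, V→Holm 14·8=112. Service cost 444.
{Brent}: service cost 610
{Orton}: service cost 616
Among all 5 size-1 choices, {Holm} is lowest.

Choose Holm only; total service cost 444.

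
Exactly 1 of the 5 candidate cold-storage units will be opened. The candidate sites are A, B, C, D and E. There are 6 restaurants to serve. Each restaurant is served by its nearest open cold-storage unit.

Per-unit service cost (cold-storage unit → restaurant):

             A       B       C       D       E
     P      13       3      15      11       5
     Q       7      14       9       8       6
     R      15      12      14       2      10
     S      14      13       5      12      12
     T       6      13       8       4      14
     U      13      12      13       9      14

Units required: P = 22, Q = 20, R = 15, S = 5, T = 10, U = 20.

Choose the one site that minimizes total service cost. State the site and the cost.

With exactly 1 open, each restaurant uses its cheapest among the chosen.
{D}: P→D 11·22=242, Q→D 8·20=160, R→D 2·15=30, S→D 12·5=60, T→D 4·10=40, U→D 9·20=180. Service cost 712.
{E}: service cost 860
{B}: service cost 961
Among all 5 size-1 choices, {D} is lowest.

Choose D only; total service cost 712.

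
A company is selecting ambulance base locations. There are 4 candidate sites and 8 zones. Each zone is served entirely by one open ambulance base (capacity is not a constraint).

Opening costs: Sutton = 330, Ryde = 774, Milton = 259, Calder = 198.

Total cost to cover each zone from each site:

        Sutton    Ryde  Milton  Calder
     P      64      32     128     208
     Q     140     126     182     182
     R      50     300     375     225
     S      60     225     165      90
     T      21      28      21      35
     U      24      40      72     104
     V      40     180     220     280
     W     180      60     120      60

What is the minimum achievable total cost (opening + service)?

For any fixed open set, each zone goes to its cheapest open site; total = fixed + service.
{Sutton}: P→Sutton 64, Q→Sutton 140, R→Sutton 50, S→Sutton 60, T→Sutton 21, U→Sutton 24, V→Sutton 40, W→Sutton 180. Service 579; fixed 330; total 909.
{Sutton, Calder}: service 459 + fixed 528 = 987
{Sutton, Milton}: service 519 + fixed 589 = 1108
{Sutton, Ryde, Milton, Calder}: service 413 + fixed 1561 = 1974
No other subset beats 909.

Minimum total cost: 909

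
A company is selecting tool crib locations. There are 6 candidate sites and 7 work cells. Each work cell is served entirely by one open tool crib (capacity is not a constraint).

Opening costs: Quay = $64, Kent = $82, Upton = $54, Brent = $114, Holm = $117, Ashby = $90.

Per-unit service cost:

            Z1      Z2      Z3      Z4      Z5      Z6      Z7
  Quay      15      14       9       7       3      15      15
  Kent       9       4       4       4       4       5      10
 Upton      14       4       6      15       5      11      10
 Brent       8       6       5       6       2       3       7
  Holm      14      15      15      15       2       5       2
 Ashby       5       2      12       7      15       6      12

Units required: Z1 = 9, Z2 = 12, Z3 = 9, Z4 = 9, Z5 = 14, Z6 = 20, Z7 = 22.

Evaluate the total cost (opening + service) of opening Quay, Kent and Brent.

Total cost: 694

Each work cell is assigned to its cheapest site among the open ones.
{Quay, Kent, Brent}: Z1→Brent 8·9=72, Z2→Kent 4·12=48, Z3→Kent 4·9=36, Z4→Kent 4·9=36, Z5→Brent 2·14=28, Z6→Brent 3·20=60, Z7→Brent 7·22=154. Service 434; fixed 260; total 694.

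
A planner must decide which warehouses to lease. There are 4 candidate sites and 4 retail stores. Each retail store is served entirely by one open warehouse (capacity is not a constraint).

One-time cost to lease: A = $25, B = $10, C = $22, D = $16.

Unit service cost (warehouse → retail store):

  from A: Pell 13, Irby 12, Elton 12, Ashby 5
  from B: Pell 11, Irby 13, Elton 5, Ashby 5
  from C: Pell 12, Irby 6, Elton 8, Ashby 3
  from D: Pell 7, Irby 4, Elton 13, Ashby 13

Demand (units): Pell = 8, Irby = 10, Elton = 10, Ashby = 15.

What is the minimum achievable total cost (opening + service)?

For any fixed open set, each retail store goes to its cheapest open site; total = fixed + service.
{B, C, D}: Pell→D 7·8=56, Irby→D 4·10=40, Elton→B 5·10=50, Ashby→C 3·15=45. Service 191; fixed 48; total 239.
{B, D}: service 221 + fixed 26 = 247
{C, D}: Pell→D 7·8=56, Irby→D 4·10=40, Elton→C 8·10=80, Ashby→C 3·15=45. Service 221; fixed 38; total 259.
{A, B, C, D}: service 191 + fixed 73 = 264
No other subset beats 239.

Minimum total cost: 239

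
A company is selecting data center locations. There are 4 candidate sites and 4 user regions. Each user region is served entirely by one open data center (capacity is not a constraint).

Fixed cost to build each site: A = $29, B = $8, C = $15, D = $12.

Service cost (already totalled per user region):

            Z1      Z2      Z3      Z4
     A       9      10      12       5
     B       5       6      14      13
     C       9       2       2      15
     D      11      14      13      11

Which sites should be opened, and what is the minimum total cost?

Open C only; minimum total cost 43.

For any fixed open set, each user region goes to its cheapest open site; total = fixed + service.
{C}: Z1→C 9, Z2→C 2, Z3→C 2, Z4→C 15. Service 28; fixed 15; total 43.
{B, C}: service 22 + fixed 23 = 45
{B}: service 38 + fixed 8 = 46
{A, B, C, D}: service 14 + fixed 64 = 78
No other subset beats 43.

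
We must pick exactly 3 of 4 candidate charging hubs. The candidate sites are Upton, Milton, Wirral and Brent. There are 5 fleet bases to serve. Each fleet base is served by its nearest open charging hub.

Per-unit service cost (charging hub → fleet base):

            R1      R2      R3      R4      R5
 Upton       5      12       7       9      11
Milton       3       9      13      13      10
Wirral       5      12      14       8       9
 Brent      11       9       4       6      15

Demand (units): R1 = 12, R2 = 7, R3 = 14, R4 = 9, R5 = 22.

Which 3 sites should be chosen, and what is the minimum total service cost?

With exactly 3 open, each fleet base uses its cheapest among the chosen.
{Milton, Wirral, Brent}: R1→Milton 3·12=36, R2→Milton 9·7=63, R3→Brent 4·14=56, R4→Brent 6·9=54, R5→Wirral 9·22=198. Service cost 407.
{Upton, Milton, Brent}: service cost 429
{Upton, Wirral, Brent}: service cost 431
Among all 4 size-3 choices, {Milton, Wirral, Brent} is lowest.

Choose Milton, Wirral and Brent; total service cost 407.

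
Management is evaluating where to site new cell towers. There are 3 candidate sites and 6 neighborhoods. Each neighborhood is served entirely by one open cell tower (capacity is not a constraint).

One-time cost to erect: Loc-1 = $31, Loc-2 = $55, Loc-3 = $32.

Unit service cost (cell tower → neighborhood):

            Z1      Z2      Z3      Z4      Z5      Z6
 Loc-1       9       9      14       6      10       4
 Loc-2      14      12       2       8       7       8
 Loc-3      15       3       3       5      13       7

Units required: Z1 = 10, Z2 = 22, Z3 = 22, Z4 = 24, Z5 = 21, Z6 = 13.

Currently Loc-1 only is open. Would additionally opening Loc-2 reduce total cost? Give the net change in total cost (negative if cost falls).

Current service cost with {Loc-1}: 1002.
Adding Loc-2: each neighborhood re-picks its cheapest; new service cost 675, saving 327.
Extra fixed cost: 55. Net change = 55 − 327 = -272.
(Totals: 1033 → 761.)

Yes — net change −272 (cost falls by 272).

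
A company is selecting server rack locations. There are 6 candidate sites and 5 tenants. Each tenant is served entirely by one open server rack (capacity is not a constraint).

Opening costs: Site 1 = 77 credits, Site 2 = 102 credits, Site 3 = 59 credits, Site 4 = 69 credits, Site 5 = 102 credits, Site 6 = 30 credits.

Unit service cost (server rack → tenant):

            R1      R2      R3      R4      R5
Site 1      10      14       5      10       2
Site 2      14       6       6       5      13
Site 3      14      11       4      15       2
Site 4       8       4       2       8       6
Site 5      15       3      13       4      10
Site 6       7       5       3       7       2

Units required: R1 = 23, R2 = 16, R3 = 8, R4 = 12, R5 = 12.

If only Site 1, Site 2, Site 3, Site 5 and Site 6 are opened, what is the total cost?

Each tenant is assigned to its cheapest site among the open ones.
{Site 1, Site 2, Site 3, Site 5, Site 6}: R1→Site 6 7·23=161, R2→Site 5 3·16=48, R3→Site 6 3·8=24, R4→Site 5 4·12=48, R5→Site 1 2·12=24. Service 305; fixed 370; total 675.

Total cost: 675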